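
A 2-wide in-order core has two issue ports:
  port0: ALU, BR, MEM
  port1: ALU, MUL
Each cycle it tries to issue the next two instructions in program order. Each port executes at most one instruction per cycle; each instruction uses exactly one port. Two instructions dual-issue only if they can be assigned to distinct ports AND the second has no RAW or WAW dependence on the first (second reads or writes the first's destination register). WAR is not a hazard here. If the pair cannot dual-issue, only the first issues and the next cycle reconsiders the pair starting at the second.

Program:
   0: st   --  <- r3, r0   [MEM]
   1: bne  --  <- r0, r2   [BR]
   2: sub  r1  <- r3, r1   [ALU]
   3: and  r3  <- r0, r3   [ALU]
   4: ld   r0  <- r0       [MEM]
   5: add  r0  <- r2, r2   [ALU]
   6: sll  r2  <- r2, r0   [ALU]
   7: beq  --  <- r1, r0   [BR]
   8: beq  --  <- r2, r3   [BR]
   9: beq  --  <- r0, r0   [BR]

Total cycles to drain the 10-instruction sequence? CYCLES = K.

0. st.MEM @i0  | no-port MEM/BR
1. bne.BR;sub.ALU @i1/i2  | pair
2. and.ALU;ld.MEM @i3/i4  | pair
3. add.ALU @i5  | RAW r0
4. sll.ALU;beq.BR @i6/i7  | pair
5. beq.BR @i8  | no-port BR/BR
6. beq.BR @i9  | tail

CYCLES = 7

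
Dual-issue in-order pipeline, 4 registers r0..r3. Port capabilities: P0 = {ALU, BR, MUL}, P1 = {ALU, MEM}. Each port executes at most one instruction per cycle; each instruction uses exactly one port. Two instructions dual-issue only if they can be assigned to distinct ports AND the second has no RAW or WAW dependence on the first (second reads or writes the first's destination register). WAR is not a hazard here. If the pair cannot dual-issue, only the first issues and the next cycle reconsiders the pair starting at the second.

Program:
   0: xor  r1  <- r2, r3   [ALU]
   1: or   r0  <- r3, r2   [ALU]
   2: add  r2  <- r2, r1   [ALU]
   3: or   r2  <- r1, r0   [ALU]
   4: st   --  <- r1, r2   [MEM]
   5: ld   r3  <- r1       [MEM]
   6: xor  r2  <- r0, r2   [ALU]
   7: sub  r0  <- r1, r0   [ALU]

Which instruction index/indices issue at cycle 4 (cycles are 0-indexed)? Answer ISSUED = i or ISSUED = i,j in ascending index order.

  cy0 -> i0&i1 (xor.ALU/or.ALU) pair
  cy1 -> i2 (add.ALU) WAW r2
  cy2 -> i3 (or.ALU) RAW r2
  cy3 -> i4 (st.MEM) no-port MEM/MEM
  cy4 -> i5&i6 (ld.MEM/xor.ALU) pair
  cy5 -> i7 (sub.ALU) tail

ISSUED = 5,6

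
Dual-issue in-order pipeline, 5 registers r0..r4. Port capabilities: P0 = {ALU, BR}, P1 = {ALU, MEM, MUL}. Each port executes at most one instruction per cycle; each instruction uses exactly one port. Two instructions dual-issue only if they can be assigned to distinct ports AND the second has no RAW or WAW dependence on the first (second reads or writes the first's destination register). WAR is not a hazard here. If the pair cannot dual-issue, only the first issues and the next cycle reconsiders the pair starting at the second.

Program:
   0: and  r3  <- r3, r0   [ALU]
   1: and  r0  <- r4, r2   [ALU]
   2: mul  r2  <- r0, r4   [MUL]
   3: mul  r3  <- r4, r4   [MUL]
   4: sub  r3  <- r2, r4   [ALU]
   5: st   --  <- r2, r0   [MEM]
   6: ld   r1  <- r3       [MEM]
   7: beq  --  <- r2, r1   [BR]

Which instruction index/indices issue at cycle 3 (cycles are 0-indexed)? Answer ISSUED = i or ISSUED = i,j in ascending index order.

t=0 i0,i1:and.ALU;and.ALU ; 2-wide
t=1 i2:mul.MUL ; no-port MUL/MUL
t=2 i3:mul.MUL ; WAW r3
t=3 i4,i5:sub.ALU;st.MEM ; 2-wide
t=4 i6:ld.MEM ; RAW r1
t=5 i7:beq.BR ; tail

ISSUED = 4,5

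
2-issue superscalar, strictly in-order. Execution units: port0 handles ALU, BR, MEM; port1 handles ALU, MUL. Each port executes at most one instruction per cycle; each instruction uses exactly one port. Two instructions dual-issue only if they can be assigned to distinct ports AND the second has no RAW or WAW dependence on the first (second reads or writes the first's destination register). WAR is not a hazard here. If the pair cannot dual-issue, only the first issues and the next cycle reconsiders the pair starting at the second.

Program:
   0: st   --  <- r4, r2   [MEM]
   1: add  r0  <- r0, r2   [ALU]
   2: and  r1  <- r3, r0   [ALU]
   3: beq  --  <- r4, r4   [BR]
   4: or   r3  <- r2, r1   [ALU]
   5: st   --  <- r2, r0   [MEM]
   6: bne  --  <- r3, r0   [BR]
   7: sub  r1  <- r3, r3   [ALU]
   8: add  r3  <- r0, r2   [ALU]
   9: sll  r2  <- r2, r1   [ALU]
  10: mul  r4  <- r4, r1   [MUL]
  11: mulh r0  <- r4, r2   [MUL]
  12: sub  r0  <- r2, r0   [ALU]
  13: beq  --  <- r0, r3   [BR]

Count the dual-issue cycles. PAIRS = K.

PAIRS = 5

t=0 i0&i1:st/add ; dual
t=1 i2&i3:and/beq ; dual
t=2 i4&i5:or/st ; dual
t=3 i6&i7:bne/sub ; dual
t=4 i8&i9:add/sll ; dual
t=5 i10:mul ; no-port MUL/MUL
t=6 i11:mulh ; RAW+WAW r0
t=7 i12:sub ; RAW r0
t=8 i13:beq ; tail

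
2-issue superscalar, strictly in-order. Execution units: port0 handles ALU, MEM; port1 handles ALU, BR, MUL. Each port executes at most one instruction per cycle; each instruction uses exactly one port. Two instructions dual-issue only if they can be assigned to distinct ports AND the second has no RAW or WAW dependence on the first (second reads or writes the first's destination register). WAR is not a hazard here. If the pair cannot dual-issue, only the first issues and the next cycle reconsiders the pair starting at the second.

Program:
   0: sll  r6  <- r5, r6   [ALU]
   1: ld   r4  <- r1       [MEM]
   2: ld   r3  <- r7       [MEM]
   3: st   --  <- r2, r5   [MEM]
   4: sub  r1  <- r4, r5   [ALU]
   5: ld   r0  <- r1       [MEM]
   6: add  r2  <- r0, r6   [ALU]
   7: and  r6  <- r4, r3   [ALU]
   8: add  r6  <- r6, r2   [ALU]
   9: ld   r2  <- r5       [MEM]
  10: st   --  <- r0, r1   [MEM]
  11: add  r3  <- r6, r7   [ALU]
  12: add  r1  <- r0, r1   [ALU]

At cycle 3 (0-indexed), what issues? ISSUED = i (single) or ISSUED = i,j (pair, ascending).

ISSUED = 5

#0 head=0: sll.ALU+ld.MEM i0&i1 dual
#1 head=2: ld.MEM i2 no-port MEM/MEM
#2 head=3: st.MEM+sub.ALU i3&i4 dual
#3 head=5: ld.MEM i5 RAW r0
#4 head=6: add.ALU+and.ALU i6&i7 dual
#5 head=8: add.ALU+ld.MEM i8&i9 dual
#6 head=10: st.MEM+add.ALU i10&i11 dual
#7 head=12: add.ALU i12 tail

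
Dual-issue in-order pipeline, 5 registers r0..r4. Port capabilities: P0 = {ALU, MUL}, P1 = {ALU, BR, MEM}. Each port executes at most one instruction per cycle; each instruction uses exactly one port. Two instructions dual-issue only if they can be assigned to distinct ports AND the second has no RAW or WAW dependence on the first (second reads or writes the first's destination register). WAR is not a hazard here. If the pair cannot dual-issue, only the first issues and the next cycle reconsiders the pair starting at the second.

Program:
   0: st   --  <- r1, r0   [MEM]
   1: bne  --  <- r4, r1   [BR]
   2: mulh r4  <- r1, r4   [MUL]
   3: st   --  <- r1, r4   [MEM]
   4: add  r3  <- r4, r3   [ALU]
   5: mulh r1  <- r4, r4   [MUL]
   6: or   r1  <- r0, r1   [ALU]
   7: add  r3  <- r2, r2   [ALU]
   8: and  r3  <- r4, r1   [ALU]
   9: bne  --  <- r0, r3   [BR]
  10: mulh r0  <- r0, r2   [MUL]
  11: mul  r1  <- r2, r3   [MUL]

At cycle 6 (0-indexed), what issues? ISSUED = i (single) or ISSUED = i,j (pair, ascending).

ISSUED = 9,10

#0 head=0: st.MEM i0 no-port MEM/BR
#1 head=1: bne.BR/mulh.MUL i1&i2 pair
#2 head=3: st.MEM/add.ALU i3&i4 pair
#3 head=5: mulh.MUL i5 RAW+WAW r1
#4 head=6: or.ALU/add.ALU i6&i7 pair
#5 head=8: and.ALU i8 RAW r3
#6 head=9: bne.BR/mulh.MUL i9&i10 pair
#7 head=11: mul.MUL i11 tail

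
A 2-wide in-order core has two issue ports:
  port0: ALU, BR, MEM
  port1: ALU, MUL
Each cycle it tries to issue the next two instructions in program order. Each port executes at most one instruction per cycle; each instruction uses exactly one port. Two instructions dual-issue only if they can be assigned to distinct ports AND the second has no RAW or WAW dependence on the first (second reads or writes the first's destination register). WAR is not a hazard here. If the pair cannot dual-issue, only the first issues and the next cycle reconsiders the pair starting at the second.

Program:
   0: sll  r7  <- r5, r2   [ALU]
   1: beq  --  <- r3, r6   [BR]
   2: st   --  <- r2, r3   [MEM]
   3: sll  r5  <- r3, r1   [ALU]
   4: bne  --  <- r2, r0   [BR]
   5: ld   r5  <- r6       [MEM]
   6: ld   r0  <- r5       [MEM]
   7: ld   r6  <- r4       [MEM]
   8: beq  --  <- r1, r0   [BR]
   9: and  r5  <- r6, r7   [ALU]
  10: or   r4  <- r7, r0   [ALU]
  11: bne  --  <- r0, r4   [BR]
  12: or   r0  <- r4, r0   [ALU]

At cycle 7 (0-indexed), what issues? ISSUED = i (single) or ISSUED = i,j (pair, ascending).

ISSUED = 10

c0: i0&i1 sll.ALU;beq.BR  2-wide
c1: i2&i3 st.MEM;sll.ALU  2-wide
c2: i4 bne.BR  no-port BR/MEM
c3: i5 ld.MEM  no-port MEM/MEM
c4: i6 ld.MEM  no-port MEM/MEM
c5: i7 ld.MEM  no-port MEM/BR
c6: i8&i9 beq.BR;and.ALU  2-wide
c7: i10 or.ALU  RAW r4
c8: i11&i12 bne.BR;or.ALU  2-wide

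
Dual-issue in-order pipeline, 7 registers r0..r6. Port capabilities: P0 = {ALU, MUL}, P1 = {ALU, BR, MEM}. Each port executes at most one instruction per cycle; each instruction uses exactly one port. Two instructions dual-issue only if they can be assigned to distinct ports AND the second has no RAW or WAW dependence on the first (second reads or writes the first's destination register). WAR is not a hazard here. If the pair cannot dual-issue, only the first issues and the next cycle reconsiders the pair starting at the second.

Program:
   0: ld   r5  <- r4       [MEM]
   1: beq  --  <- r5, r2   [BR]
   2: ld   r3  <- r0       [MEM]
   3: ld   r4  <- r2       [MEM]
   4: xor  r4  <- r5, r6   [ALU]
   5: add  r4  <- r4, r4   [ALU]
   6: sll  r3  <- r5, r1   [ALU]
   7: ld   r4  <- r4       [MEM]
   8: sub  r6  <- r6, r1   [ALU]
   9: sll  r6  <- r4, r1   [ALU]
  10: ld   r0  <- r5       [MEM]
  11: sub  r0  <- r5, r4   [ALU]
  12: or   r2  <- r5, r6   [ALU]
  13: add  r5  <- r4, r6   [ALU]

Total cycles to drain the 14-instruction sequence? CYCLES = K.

CYCLES = 10

[0] i0  ld.MEM  -- no-port MEM/BR
[1] i1  beq.BR  -- no-port BR/MEM
[2] i2  ld.MEM  -- no-port MEM/MEM
[3] i3  ld.MEM  -- WAW r4
[4] i4  xor.ALU  -- RAW+WAW r4
[5] i5,i6  add.ALU sll.ALU  -- 2-wide
[6] i7,i8  ld.MEM sub.ALU  -- 2-wide
[7] i9,i10  sll.ALU ld.MEM  -- 2-wide
[8] i11,i12  sub.ALU or.ALU  -- 2-wide
[9] i13  add.ALU  -- tail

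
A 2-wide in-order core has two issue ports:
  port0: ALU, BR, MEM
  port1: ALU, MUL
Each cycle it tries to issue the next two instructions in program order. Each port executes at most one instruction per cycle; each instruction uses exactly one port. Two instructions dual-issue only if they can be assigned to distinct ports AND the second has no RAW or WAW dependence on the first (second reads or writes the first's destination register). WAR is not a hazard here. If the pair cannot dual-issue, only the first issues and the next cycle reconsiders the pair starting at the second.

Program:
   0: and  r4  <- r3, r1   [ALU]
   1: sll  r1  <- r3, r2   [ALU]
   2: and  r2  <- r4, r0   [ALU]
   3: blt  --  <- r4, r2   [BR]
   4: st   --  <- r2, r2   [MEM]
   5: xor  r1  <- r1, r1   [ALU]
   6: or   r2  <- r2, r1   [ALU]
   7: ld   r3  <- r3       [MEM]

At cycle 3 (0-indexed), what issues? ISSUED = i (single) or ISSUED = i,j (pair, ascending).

ISSUED = 4,5

#0 head=0: and.ALU;sll.ALU i0/i1 dual
#1 head=2: and.ALU i2 RAW r2
#2 head=3: blt.BR i3 no-port BR/MEM
#3 head=4: st.MEM;xor.ALU i4/i5 dual
#4 head=6: or.ALU;ld.MEM i6/i7 dual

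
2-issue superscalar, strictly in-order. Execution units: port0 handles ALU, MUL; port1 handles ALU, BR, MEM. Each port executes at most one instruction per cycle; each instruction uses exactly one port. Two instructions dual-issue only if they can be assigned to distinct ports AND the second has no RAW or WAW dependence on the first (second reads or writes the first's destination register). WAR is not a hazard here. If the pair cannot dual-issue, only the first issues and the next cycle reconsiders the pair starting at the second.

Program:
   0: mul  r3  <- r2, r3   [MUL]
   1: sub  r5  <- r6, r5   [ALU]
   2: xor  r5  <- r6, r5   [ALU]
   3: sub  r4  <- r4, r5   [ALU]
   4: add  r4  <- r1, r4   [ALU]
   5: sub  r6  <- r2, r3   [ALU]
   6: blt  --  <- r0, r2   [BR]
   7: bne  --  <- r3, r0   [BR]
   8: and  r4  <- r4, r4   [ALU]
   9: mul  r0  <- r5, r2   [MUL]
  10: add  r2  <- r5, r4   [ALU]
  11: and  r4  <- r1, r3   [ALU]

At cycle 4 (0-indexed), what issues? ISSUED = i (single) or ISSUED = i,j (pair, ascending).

ISSUED = 6

[0] i0/i1  mul.MUL sub.ALU  -- dual
[1] i2  xor.ALU  -- RAW r5
[2] i3  sub.ALU  -- RAW+WAW r4
[3] i4/i5  add.ALU sub.ALU  -- dual
[4] i6  blt.BR  -- no-port BR/BR
[5] i7/i8  bne.BR and.ALU  -- dual
[6] i9/i10  mul.MUL add.ALU  -- dual
[7] i11  and.ALU  -- tail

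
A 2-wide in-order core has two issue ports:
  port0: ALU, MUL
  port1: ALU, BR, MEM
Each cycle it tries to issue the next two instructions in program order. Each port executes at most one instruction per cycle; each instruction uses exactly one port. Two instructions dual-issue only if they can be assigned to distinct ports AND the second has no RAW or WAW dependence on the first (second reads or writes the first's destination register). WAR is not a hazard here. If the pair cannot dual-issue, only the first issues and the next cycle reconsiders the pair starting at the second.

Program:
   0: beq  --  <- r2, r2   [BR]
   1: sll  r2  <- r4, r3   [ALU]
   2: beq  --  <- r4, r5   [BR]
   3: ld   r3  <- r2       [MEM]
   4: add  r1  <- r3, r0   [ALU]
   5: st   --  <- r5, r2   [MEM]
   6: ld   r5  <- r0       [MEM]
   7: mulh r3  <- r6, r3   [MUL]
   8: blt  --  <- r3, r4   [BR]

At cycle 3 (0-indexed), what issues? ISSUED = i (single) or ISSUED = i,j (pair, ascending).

#0 head=0: beq.BR+sll.ALU i0+i1 dual
#1 head=2: beq.BR i2 no-port BR/MEM
#2 head=3: ld.MEM i3 RAW r3
#3 head=4: add.ALU+st.MEM i4+i5 dual
#4 head=6: ld.MEM+mulh.MUL i6+i7 dual
#5 head=8: blt.BR i8 tail

ISSUED = 4,5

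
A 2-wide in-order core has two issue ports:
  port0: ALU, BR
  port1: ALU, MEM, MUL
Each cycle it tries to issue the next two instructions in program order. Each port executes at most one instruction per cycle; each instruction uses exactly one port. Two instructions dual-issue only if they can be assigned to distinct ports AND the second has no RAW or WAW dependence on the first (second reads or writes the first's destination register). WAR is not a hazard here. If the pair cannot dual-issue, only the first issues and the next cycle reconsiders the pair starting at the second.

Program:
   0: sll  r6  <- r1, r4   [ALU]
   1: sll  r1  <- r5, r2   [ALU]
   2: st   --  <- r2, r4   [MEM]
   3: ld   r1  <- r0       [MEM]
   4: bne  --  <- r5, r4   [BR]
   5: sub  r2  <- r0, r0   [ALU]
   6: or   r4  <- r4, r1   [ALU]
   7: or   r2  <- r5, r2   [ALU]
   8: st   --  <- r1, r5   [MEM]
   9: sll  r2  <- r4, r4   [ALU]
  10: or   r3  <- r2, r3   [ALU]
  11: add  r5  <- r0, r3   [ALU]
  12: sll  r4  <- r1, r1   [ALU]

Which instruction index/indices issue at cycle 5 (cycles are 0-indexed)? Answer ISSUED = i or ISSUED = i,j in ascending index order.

ISSUED = 9

[0] i0&i1  sll.ALU sll.ALU  -- dual
[1] i2  st.MEM  -- no-port MEM/MEM
[2] i3&i4  ld.MEM bne.BR  -- dual
[3] i5&i6  sub.ALU or.ALU  -- dual
[4] i7&i8  or.ALU st.MEM  -- dual
[5] i9  sll.ALU  -- RAW r2
[6] i10  or.ALU  -- RAW r3
[7] i11&i12  add.ALU sll.ALU  -- dual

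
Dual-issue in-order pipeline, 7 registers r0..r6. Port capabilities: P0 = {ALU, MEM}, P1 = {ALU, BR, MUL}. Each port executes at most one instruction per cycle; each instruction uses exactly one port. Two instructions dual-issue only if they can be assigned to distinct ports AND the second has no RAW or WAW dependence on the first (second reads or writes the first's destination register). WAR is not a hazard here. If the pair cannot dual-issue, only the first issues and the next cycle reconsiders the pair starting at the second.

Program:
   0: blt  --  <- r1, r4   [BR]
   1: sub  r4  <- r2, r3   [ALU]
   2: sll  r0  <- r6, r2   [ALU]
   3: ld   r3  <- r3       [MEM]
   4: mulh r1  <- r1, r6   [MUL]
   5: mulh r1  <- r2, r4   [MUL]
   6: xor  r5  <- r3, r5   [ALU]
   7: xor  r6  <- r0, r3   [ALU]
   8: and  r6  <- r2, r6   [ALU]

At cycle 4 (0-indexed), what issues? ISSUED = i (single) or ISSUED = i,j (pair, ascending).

t=0 i0&i1:blt+sub ; dual
t=1 i2&i3:sll+ld ; dual
t=2 i4:mulh ; no-port MUL/MUL
t=3 i5&i6:mulh+xor ; dual
t=4 i7:xor ; RAW+WAW r6
t=5 i8:and ; tail

ISSUED = 7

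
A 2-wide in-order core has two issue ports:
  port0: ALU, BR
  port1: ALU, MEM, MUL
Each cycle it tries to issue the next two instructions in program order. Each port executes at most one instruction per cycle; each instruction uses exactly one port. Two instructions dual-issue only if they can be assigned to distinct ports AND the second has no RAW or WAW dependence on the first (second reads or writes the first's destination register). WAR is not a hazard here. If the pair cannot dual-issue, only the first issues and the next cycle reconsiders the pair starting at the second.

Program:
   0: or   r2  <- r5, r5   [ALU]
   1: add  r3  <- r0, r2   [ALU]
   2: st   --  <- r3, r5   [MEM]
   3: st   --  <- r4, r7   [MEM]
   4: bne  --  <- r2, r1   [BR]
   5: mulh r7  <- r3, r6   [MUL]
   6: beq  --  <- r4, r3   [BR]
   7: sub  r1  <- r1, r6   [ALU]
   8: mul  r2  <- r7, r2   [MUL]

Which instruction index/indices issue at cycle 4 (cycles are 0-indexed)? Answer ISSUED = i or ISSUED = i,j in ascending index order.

ISSUED = 5,6

#0 head=0: or i0 RAW r2
#1 head=1: add i1 RAW r3
#2 head=2: st i2 no-port MEM/MEM
#3 head=3: st bne i3,i4 pair
#4 head=5: mulh beq i5,i6 pair
#5 head=7: sub mul i7,i8 pair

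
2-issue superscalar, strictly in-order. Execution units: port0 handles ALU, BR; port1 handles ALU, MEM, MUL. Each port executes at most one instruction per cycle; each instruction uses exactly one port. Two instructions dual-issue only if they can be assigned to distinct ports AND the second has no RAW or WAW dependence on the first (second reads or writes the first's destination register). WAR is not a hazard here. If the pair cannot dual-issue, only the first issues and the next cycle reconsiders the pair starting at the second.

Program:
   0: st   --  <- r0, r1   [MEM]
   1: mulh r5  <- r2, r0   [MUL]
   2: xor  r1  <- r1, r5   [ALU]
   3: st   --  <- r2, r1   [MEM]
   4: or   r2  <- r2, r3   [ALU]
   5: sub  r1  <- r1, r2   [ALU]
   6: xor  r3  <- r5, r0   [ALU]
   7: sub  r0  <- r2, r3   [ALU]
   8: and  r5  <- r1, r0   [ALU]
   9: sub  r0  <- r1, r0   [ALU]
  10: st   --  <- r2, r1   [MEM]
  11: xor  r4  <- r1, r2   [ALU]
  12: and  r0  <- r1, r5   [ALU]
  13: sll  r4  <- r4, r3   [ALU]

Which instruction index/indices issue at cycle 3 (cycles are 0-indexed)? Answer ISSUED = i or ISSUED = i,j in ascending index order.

  cy0 -> i0 (st.MEM) no-port MEM/MUL
  cy1 -> i1 (mulh.MUL) RAW r5
  cy2 -> i2 (xor.ALU) RAW r1
  cy3 -> i3&i4 (st.MEM;or.ALU) 2-wide
  cy4 -> i5&i6 (sub.ALU;xor.ALU) 2-wide
  cy5 -> i7 (sub.ALU) RAW r0
  cy6 -> i8&i9 (and.ALU;sub.ALU) 2-wide
  cy7 -> i10&i11 (st.MEM;xor.ALU) 2-wide
  cy8 -> i12&i13 (and.ALU;sll.ALU) 2-wide

ISSUED = 3,4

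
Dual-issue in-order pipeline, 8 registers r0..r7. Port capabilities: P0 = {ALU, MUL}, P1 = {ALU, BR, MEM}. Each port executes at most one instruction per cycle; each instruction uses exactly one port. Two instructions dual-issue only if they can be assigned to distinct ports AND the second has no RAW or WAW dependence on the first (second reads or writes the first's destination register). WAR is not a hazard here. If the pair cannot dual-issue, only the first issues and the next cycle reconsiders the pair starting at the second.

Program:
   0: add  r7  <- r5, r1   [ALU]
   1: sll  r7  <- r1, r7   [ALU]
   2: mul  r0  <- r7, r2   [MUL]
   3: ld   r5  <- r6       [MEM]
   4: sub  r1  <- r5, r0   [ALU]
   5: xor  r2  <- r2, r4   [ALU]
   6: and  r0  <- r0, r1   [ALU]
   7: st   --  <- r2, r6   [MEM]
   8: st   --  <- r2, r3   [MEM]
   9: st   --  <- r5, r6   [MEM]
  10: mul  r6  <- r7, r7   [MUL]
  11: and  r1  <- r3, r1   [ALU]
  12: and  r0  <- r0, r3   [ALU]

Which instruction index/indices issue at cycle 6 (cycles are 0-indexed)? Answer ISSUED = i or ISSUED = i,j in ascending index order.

ISSUED = 9,10

  cy0 -> i0 (add) RAW+WAW r7
  cy1 -> i1 (sll) RAW r7
  cy2 -> i2+i3 (mul ld) pair
  cy3 -> i4+i5 (sub xor) pair
  cy4 -> i6+i7 (and st) pair
  cy5 -> i8 (st) no-port MEM/MEM
  cy6 -> i9+i10 (st mul) pair
  cy7 -> i11+i12 (and and) pair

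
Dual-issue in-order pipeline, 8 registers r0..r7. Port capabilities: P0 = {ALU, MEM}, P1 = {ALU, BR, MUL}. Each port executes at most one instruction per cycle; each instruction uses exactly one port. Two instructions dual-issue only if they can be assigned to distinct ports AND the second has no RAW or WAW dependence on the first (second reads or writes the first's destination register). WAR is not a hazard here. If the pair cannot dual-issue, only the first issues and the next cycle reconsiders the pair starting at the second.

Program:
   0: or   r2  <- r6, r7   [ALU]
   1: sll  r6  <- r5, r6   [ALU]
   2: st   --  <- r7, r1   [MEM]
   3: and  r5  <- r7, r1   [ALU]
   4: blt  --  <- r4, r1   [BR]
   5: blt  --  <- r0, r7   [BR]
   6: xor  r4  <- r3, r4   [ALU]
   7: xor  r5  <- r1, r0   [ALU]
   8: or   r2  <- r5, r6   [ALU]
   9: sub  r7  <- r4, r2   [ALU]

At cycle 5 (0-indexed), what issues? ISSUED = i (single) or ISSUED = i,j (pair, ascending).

  cy0 -> i0+i1 (or.ALU/sll.ALU) dual
  cy1 -> i2+i3 (st.MEM/and.ALU) dual
  cy2 -> i4 (blt.BR) no-port BR/BR
  cy3 -> i5+i6 (blt.BR/xor.ALU) dual
  cy4 -> i7 (xor.ALU) RAW r5
  cy5 -> i8 (or.ALU) RAW r2
  cy6 -> i9 (sub.ALU) tail

ISSUED = 8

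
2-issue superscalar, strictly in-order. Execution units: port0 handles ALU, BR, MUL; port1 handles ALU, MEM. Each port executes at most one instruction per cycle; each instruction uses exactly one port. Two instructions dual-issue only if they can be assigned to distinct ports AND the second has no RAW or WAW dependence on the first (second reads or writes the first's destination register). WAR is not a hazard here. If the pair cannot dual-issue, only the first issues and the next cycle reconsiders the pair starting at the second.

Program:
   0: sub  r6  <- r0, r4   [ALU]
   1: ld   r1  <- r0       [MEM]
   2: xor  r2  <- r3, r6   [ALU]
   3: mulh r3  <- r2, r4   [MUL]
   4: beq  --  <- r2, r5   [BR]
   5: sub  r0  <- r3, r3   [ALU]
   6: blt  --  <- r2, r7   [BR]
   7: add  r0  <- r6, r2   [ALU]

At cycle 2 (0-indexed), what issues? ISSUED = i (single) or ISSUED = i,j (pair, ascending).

ISSUED = 3

[0] i0+i1  sub.ALU/ld.MEM  -- pair
[1] i2  xor.ALU  -- RAW r2
[2] i3  mulh.MUL  -- no-port MUL/BR
[3] i4+i5  beq.BR/sub.ALU  -- pair
[4] i6+i7  blt.BR/add.ALU  -- pair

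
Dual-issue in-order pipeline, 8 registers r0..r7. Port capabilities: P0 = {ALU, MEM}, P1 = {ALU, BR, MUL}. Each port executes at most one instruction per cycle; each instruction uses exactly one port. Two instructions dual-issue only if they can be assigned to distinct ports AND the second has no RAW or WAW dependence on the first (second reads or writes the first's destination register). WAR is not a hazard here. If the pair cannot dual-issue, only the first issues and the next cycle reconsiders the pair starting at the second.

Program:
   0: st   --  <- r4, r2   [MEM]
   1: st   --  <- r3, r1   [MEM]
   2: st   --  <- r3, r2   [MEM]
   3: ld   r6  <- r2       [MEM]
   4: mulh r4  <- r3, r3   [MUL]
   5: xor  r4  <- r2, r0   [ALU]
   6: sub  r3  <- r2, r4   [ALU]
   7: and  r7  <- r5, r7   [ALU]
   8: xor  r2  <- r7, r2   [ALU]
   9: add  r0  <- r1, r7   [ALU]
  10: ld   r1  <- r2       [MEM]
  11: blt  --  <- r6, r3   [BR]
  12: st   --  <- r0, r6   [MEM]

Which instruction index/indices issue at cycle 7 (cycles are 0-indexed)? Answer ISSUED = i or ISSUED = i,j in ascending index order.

  cy0 -> i0 (st.MEM) no-port MEM/MEM
  cy1 -> i1 (st.MEM) no-port MEM/MEM
  cy2 -> i2 (st.MEM) no-port MEM/MEM
  cy3 -> i3,i4 (ld.MEM mulh.MUL) 2-wide
  cy4 -> i5 (xor.ALU) RAW r4
  cy5 -> i6,i7 (sub.ALU and.ALU) 2-wide
  cy6 -> i8,i9 (xor.ALU add.ALU) 2-wide
  cy7 -> i10,i11 (ld.MEM blt.BR) 2-wide
  cy8 -> i12 (st.MEM) tail

ISSUED = 10,11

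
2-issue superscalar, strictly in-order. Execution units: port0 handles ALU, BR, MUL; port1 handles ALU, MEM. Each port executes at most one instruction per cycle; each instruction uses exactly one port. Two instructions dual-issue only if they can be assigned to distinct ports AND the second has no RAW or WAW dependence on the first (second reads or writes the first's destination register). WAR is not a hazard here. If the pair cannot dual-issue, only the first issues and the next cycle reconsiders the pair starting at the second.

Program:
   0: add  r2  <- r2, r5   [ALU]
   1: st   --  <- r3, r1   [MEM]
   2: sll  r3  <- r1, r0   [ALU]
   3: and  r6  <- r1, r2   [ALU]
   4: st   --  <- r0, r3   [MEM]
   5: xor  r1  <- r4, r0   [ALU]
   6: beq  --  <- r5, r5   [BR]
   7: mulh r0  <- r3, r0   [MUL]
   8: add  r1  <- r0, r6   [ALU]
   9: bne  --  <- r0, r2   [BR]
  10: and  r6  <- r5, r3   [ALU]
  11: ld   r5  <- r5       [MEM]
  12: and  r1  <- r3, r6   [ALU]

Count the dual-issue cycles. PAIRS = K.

PAIRS = 5

  cy0 -> i0+i1 (add.ALU st.MEM) 2-wide
  cy1 -> i2+i3 (sll.ALU and.ALU) 2-wide
  cy2 -> i4+i5 (st.MEM xor.ALU) 2-wide
  cy3 -> i6 (beq.BR) no-port BR/MUL
  cy4 -> i7 (mulh.MUL) RAW r0
  cy5 -> i8+i9 (add.ALU bne.BR) 2-wide
  cy6 -> i10+i11 (and.ALU ld.MEM) 2-wide
  cy7 -> i12 (and.ALU) tail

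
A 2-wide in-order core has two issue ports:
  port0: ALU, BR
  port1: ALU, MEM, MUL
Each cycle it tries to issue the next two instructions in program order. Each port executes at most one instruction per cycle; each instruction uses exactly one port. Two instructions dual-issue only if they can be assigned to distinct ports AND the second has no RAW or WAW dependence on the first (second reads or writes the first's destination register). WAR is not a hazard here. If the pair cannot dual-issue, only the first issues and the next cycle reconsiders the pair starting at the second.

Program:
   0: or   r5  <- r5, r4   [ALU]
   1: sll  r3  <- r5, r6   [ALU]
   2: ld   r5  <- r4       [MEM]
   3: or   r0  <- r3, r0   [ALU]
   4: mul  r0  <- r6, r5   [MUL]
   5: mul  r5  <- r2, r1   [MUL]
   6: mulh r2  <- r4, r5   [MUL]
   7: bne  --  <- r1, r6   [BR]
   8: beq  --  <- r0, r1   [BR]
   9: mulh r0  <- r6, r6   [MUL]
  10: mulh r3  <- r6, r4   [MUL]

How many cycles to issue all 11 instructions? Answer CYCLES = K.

c0: i0 or.ALU  RAW r5
c1: i1+i2 sll.ALU ld.MEM  pair
c2: i3 or.ALU  WAW r0
c3: i4 mul.MUL  no-port MUL/MUL
c4: i5 mul.MUL  no-port MUL/MUL
c5: i6+i7 mulh.MUL bne.BR  pair
c6: i8+i9 beq.BR mulh.MUL  pair
c7: i10 mulh.MUL  tail

CYCLES = 8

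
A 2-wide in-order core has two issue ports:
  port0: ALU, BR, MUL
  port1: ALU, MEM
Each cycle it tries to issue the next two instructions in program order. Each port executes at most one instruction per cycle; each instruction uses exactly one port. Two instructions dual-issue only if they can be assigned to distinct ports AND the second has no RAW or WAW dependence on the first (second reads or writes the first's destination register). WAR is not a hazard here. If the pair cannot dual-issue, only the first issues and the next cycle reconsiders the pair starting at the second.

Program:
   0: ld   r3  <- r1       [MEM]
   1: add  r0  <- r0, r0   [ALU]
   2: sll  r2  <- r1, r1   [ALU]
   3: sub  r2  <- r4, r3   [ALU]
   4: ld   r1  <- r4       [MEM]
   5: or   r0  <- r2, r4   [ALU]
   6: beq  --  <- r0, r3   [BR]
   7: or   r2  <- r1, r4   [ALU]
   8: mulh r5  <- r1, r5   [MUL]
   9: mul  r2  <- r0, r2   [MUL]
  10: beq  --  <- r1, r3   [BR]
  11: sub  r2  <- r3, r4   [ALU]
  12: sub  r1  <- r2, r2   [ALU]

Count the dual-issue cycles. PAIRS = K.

PAIRS = 4

#0 head=0: ld.MEM/add.ALU i0,i1 2-wide
#1 head=2: sll.ALU i2 WAW r2
#2 head=3: sub.ALU/ld.MEM i3,i4 2-wide
#3 head=5: or.ALU i5 RAW r0
#4 head=6: beq.BR/or.ALU i6,i7 2-wide
#5 head=8: mulh.MUL i8 no-port MUL/MUL
#6 head=9: mul.MUL i9 no-port MUL/BR
#7 head=10: beq.BR/sub.ALU i10,i11 2-wide
#8 head=12: sub.ALU i12 tail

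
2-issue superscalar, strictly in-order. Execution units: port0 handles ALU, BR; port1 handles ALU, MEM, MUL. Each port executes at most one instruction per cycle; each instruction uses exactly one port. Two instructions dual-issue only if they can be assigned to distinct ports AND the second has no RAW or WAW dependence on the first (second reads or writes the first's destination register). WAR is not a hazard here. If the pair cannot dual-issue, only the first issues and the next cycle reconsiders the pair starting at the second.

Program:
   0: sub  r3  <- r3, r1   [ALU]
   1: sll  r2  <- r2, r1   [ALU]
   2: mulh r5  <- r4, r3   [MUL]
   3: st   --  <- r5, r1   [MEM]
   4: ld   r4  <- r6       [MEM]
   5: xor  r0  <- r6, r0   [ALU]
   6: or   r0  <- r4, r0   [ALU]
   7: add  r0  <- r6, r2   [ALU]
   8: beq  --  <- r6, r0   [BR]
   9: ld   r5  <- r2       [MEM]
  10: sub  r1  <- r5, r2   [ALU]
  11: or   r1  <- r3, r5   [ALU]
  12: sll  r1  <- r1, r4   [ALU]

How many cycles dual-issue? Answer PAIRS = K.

PAIRS = 3

c0: i0,i1 sub.ALU sll.ALU  dual
c1: i2 mulh.MUL  no-port MUL/MEM
c2: i3 st.MEM  no-port MEM/MEM
c3: i4,i5 ld.MEM xor.ALU  dual
c4: i6 or.ALU  WAW r0
c5: i7 add.ALU  RAW r0
c6: i8,i9 beq.BR ld.MEM  dual
c7: i10 sub.ALU  WAW r1
c8: i11 or.ALU  RAW+WAW r1
c9: i12 sll.ALU  tail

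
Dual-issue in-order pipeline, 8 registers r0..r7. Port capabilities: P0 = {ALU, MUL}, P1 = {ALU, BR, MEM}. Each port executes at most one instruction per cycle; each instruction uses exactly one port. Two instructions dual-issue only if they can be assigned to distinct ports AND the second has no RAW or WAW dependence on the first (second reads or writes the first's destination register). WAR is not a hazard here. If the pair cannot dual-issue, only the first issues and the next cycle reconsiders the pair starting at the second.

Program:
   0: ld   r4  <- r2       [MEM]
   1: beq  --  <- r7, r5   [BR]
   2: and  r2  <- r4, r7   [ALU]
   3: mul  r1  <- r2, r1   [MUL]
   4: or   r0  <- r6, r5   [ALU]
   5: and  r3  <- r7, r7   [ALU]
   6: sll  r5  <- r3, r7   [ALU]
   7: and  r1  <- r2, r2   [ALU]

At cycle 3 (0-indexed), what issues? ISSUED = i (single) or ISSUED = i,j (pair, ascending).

c0: i0 ld  no-port MEM/BR
c1: i1&i2 beq and  pair
c2: i3&i4 mul or  pair
c3: i5 and  RAW r3
c4: i6&i7 sll and  pair

ISSUED = 5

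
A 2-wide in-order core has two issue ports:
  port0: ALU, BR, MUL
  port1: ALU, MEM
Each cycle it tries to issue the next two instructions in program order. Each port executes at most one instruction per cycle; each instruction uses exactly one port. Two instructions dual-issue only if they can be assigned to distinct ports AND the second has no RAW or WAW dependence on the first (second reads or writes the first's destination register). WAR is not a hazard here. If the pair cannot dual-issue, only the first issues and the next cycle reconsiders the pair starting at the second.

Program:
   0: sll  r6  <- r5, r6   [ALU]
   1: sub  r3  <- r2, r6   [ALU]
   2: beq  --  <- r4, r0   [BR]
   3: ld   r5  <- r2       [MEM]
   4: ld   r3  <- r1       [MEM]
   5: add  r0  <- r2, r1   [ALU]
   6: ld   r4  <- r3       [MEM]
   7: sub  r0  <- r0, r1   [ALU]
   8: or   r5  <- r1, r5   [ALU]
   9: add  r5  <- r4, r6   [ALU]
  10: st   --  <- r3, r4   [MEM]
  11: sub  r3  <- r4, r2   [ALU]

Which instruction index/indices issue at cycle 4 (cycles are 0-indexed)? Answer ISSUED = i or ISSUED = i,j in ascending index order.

ISSUED = 6,7

0. sll.ALU @i0  | RAW r6
1. sub.ALU/beq.BR @i1&i2  | 2-wide
2. ld.MEM @i3  | no-port MEM/MEM
3. ld.MEM/add.ALU @i4&i5  | 2-wide
4. ld.MEM/sub.ALU @i6&i7  | 2-wide
5. or.ALU @i8  | WAW r5
6. add.ALU/st.MEM @i9&i10  | 2-wide
7. sub.ALU @i11  | tail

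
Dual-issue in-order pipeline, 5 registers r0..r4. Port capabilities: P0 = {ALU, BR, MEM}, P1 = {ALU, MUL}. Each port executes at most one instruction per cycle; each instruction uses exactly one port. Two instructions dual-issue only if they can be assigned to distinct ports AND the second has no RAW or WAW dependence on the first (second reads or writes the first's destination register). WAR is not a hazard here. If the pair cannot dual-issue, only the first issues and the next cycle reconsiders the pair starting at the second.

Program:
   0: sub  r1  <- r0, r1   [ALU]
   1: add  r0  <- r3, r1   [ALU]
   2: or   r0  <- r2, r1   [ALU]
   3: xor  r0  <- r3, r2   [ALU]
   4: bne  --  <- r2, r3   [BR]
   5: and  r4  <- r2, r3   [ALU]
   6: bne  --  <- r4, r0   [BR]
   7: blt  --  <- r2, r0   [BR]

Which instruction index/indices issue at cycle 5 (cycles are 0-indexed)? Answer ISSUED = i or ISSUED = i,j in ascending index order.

ISSUED = 6

#0 head=0: sub.ALU i0 RAW r1
#1 head=1: add.ALU i1 WAW r0
#2 head=2: or.ALU i2 WAW r0
#3 head=3: xor.ALU;bne.BR i3+i4 dual
#4 head=5: and.ALU i5 RAW r4
#5 head=6: bne.BR i6 no-port BR/BR
#6 head=7: blt.BR i7 tail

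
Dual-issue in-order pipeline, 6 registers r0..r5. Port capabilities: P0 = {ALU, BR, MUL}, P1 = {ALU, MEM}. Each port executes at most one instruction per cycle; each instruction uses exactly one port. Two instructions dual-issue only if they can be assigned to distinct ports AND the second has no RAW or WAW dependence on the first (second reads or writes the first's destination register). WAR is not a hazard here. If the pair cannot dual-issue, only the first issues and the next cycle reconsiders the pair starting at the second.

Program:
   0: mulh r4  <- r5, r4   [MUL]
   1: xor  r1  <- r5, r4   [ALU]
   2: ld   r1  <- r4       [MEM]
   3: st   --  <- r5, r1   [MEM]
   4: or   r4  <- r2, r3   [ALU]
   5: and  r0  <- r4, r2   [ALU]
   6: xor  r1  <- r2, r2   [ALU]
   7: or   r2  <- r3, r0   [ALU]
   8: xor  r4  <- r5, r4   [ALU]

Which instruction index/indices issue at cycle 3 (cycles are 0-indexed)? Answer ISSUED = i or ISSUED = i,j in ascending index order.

ISSUED = 3,4

#0 head=0: mulh i0 RAW r4
#1 head=1: xor i1 WAW r1
#2 head=2: ld i2 no-port MEM/MEM
#3 head=3: st/or i3,i4 2-wide
#4 head=5: and/xor i5,i6 2-wide
#5 head=7: or/xor i7,i8 2-wide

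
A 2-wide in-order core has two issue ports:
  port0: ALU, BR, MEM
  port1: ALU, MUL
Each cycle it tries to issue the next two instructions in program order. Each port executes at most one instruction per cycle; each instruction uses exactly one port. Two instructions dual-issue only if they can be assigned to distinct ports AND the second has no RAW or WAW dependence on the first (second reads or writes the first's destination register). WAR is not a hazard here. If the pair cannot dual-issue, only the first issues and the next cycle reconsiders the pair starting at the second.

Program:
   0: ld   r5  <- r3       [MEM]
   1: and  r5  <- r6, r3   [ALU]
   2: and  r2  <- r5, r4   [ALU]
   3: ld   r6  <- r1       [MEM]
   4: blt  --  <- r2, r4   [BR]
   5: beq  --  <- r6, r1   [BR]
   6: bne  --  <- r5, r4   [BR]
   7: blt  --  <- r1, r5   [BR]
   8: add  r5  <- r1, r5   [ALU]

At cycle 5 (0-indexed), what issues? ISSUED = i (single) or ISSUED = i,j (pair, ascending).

t=0 i0:ld.MEM ; WAW r5
t=1 i1:and.ALU ; RAW r5
t=2 i2,i3:and.ALU;ld.MEM ; pair
t=3 i4:blt.BR ; no-port BR/BR
t=4 i5:beq.BR ; no-port BR/BR
t=5 i6:bne.BR ; no-port BR/BR
t=6 i7,i8:blt.BR;add.ALU ; pair

ISSUED = 6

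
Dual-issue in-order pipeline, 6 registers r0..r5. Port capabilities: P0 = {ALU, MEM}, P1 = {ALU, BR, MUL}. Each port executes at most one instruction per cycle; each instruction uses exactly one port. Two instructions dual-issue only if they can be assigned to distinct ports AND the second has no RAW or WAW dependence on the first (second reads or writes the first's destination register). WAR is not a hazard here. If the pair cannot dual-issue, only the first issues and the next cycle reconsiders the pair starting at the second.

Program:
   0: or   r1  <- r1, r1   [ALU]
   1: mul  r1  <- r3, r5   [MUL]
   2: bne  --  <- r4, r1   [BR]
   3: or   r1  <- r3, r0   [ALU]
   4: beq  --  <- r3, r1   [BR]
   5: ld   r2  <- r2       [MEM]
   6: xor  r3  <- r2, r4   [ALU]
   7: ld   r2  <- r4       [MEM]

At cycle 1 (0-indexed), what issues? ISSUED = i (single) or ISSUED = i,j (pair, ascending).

ISSUED = 1

c0: i0 or.ALU  WAW r1
c1: i1 mul.MUL  no-port MUL/BR
c2: i2+i3 bne.BR/or.ALU  pair
c3: i4+i5 beq.BR/ld.MEM  pair
c4: i6+i7 xor.ALU/ld.MEM  pair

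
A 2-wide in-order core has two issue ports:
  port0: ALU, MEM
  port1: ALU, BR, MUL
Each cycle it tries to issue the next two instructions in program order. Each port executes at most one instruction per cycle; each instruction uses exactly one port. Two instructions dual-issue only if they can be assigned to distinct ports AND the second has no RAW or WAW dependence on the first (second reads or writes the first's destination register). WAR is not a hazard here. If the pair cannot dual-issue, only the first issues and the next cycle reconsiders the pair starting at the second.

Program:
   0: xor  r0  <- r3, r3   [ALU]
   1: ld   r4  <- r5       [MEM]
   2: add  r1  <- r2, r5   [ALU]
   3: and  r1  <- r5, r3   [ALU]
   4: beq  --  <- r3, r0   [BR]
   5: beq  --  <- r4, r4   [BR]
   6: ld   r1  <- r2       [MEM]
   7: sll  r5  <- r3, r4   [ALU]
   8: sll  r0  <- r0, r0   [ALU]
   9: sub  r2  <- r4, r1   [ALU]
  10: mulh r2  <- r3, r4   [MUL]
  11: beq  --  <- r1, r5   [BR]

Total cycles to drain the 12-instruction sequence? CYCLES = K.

  cy0 -> i0&i1 (xor.ALU;ld.MEM) 2-wide
  cy1 -> i2 (add.ALU) WAW r1
  cy2 -> i3&i4 (and.ALU;beq.BR) 2-wide
  cy3 -> i5&i6 (beq.BR;ld.MEM) 2-wide
  cy4 -> i7&i8 (sll.ALU;sll.ALU) 2-wide
  cy5 -> i9 (sub.ALU) WAW r2
  cy6 -> i10 (mulh.MUL) no-port MUL/BR
  cy7 -> i11 (beq.BR) tail

CYCLES = 8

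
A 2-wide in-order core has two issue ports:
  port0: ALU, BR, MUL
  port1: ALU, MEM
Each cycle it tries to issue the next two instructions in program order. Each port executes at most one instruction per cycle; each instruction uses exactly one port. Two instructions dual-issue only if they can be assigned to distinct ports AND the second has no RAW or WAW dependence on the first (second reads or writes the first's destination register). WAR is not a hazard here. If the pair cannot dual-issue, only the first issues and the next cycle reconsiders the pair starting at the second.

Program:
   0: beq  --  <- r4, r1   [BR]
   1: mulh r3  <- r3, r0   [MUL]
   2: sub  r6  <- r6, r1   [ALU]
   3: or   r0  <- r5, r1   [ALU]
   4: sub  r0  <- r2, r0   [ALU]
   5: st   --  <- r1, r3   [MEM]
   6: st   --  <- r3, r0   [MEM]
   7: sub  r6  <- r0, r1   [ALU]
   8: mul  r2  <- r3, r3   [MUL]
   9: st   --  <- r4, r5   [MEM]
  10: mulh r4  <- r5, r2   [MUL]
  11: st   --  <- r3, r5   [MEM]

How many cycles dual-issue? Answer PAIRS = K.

PAIRS = 5

[0] i0  beq  -- no-port BR/MUL
[1] i1/i2  mulh+sub  -- 2-wide
[2] i3  or  -- RAW+WAW r0
[3] i4/i5  sub+st  -- 2-wide
[4] i6/i7  st+sub  -- 2-wide
[5] i8/i9  mul+st  -- 2-wide
[6] i10/i11  mulh+st  -- 2-wide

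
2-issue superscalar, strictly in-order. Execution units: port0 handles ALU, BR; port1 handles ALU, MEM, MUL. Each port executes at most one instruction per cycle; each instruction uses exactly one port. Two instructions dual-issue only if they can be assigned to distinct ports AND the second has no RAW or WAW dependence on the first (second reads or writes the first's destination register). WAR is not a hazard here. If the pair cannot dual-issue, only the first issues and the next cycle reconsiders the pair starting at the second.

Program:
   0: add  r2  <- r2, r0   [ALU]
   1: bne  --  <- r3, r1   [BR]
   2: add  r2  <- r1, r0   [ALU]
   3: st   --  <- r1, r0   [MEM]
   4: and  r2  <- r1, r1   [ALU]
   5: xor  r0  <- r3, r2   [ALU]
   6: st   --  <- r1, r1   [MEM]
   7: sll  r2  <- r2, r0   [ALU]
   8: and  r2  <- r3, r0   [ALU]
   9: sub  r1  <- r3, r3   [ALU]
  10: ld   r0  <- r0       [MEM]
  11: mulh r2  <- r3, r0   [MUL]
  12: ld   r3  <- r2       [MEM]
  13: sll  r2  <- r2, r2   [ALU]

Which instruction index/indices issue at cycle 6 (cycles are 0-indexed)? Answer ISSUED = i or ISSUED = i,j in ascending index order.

0. add;bne @i0,i1  | 2-wide
1. add;st @i2,i3  | 2-wide
2. and @i4  | RAW r2
3. xor;st @i5,i6  | 2-wide
4. sll @i7  | WAW r2
5. and;sub @i8,i9  | 2-wide
6. ld @i10  | no-port MEM/MUL
7. mulh @i11  | no-port MUL/MEM
8. ld;sll @i12,i13  | 2-wide

ISSUED = 10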